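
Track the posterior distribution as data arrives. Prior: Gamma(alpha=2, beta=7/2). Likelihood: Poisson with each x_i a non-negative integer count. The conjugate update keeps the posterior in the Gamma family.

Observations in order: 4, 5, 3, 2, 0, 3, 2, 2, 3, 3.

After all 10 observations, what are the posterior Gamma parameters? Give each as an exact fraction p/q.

obs 1: x=4 → posterior Gamma(6, 9/2)
obs 2: x=5 → posterior Gamma(11, 11/2)
obs 3: x=3 → posterior Gamma(14, 13/2)
obs 4: x=2 → posterior Gamma(16, 15/2)
obs 5: x=0 → posterior Gamma(16, 17/2)
obs 6: x=3 → posterior Gamma(19, 19/2)
obs 7: x=2 → posterior Gamma(21, 21/2)
obs 8: x=2 → posterior Gamma(23, 23/2)
obs 9: x=3 → posterior Gamma(26, 25/2)
obs 10: x=3 → posterior Gamma(29, 27/2)

alpha=29, beta=27/2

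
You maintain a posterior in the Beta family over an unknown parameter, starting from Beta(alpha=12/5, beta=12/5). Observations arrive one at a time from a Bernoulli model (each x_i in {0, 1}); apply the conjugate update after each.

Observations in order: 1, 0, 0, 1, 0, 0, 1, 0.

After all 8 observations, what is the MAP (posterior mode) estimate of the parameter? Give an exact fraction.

obs 1: x=1 → posterior Beta(17/5, 12/5)
obs 2: x=0 → posterior Beta(17/5, 17/5)
obs 3: x=0 → posterior Beta(17/5, 22/5)
obs 4: x=1 → posterior Beta(22/5, 22/5)
obs 5: x=0 → posterior Beta(22/5, 27/5)
obs 6: x=0 → posterior Beta(22/5, 32/5)
obs 7: x=1 → posterior Beta(27/5, 32/5)
obs 8: x=0 → posterior Beta(27/5, 37/5)

11/27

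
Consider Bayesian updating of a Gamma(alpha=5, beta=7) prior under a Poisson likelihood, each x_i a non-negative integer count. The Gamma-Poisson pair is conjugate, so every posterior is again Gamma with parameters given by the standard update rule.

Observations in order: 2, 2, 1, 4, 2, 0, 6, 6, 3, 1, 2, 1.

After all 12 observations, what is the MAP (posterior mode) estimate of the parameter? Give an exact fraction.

obs 1: x=2 → posterior Gamma(7, 8)
obs 2: x=2 → posterior Gamma(9, 9)
obs 3: x=1 → posterior Gamma(10, 10)
obs 4: x=4 → posterior Gamma(14, 11)
obs 5: x=2 → posterior Gamma(16, 12)
obs 6: x=0 → posterior Gamma(16, 13)
obs 7: x=6 → posterior Gamma(22, 14)
obs 8: x=6 → posterior Gamma(28, 15)
obs 9: x=3 → posterior Gamma(31, 16)
obs 10: x=1 → posterior Gamma(32, 17)
obs 11: x=2 → posterior Gamma(34, 18)
obs 12: x=1 → posterior Gamma(35, 19)

34/19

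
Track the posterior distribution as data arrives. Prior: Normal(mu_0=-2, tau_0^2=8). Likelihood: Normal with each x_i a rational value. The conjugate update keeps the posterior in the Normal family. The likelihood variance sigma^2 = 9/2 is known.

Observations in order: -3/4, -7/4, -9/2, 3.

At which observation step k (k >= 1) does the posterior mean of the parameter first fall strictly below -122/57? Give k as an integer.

obs 1: x=-3/4 → posterior Normal(-6/5, 72/25)
obs 2: x=-7/4 → posterior Normal(-58/41, 72/41)
obs 3: x=-9/2 → posterior Normal(-130/57, 24/19)
obs 4: x=3 → posterior Normal(-82/73, 72/73)

k = 3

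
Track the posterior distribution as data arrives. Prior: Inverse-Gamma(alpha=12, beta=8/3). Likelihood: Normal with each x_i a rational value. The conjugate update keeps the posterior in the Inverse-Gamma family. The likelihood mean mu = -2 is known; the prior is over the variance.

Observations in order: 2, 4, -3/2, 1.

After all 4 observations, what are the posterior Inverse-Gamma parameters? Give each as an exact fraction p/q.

alpha=14, beta=799/24

obs 1: x=2 → posterior Inverse-Gamma(25/2, 32/3)
obs 2: x=4 → posterior Inverse-Gamma(13, 86/3)
obs 3: x=-3/2 → posterior Inverse-Gamma(27/2, 691/24)
obs 4: x=1 → posterior Inverse-Gamma(14, 799/24)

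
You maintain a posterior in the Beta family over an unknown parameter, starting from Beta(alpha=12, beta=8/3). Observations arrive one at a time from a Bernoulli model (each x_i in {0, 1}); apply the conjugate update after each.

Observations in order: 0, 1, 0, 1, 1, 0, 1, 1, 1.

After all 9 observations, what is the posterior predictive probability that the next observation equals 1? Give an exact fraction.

obs 1: x=0 → posterior Beta(12, 11/3)
obs 2: x=1 → posterior Beta(13, 11/3)
obs 3: x=0 → posterior Beta(13, 14/3)
obs 4: x=1 → posterior Beta(14, 14/3)
obs 5: x=1 → posterior Beta(15, 14/3)
obs 6: x=0 → posterior Beta(15, 17/3)
obs 7: x=1 → posterior Beta(16, 17/3)
obs 8: x=1 → posterior Beta(17, 17/3)
obs 9: x=1 → posterior Beta(18, 17/3)

54/71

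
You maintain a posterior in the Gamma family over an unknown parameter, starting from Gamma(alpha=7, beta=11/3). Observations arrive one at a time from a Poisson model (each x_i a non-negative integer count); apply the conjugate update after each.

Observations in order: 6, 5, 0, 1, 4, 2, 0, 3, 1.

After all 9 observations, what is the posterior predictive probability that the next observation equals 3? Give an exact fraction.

obs 1: x=6 → posterior Gamma(13, 14/3)
obs 2: x=5 → posterior Gamma(18, 17/3)
obs 3: x=0 → posterior Gamma(18, 20/3)
obs 4: x=1 → posterior Gamma(19, 23/3)
obs 5: x=4 → posterior Gamma(23, 26/3)
obs 6: x=2 → posterior Gamma(25, 29/3)
obs 7: x=0 → posterior Gamma(25, 32/3)
obs 8: x=3 → posterior Gamma(28, 35/3)
obs 9: x=1 → posterior Gamma(29, 38/3)

790346914430336688968219013054696353770933604843520/4065214023175683899921868126254722311886802750234881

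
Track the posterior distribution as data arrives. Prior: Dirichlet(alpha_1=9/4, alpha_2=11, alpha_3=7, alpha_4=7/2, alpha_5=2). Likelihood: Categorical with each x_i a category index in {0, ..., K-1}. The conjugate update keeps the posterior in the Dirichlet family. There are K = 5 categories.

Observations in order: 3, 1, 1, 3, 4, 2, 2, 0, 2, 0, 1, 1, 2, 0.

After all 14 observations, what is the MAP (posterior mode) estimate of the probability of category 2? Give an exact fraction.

40/139

obs 1: x=3 → posterior Dirichlet(9/4, 11, 7, 9/2, 2)
obs 2: x=1 → posterior Dirichlet(9/4, 12, 7, 9/2, 2)
obs 3: x=1 → posterior Dirichlet(9/4, 13, 7, 9/2, 2)
obs 4: x=3 → posterior Dirichlet(9/4, 13, 7, 11/2, 2)
obs 5: x=4 → posterior Dirichlet(9/4, 13, 7, 11/2, 3)
obs 6: x=2 → posterior Dirichlet(9/4, 13, 8, 11/2, 3)
obs 7: x=2 → posterior Dirichlet(9/4, 13, 9, 11/2, 3)
obs 8: x=0 → posterior Dirichlet(13/4, 13, 9, 11/2, 3)
obs 9: x=2 → posterior Dirichlet(13/4, 13, 10, 11/2, 3)
obs 10: x=0 → posterior Dirichlet(17/4, 13, 10, 11/2, 3)
obs 11: x=1 → posterior Dirichlet(17/4, 14, 10, 11/2, 3)
obs 12: x=1 → posterior Dirichlet(17/4, 15, 10, 11/2, 3)
obs 13: x=2 → posterior Dirichlet(17/4, 15, 11, 11/2, 3)
obs 14: x=0 → posterior Dirichlet(21/4, 15, 11, 11/2, 3)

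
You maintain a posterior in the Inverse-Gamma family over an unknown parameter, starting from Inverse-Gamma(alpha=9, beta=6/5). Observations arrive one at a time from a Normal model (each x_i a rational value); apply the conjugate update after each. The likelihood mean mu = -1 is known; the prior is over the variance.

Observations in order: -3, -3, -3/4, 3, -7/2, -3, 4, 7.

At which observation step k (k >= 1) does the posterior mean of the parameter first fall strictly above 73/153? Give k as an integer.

obs 1: x=-3 → posterior Inverse-Gamma(19/2, 16/5)
obs 2: x=-3 → posterior Inverse-Gamma(10, 26/5)
obs 3: x=-3/4 → posterior Inverse-Gamma(21/2, 837/160)
obs 4: x=3 → posterior Inverse-Gamma(11, 2117/160)
obs 5: x=-7/2 → posterior Inverse-Gamma(23/2, 2617/160)
obs 6: x=-3 → posterior Inverse-Gamma(12, 2937/160)
obs 7: x=4 → posterior Inverse-Gamma(25/2, 4937/160)
obs 8: x=7 → posterior Inverse-Gamma(13, 10057/160)

k = 2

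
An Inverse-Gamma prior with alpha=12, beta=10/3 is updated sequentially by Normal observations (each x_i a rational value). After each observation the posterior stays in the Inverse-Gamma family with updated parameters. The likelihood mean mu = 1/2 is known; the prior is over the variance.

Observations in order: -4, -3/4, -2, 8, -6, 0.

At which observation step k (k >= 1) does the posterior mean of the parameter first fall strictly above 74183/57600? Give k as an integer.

obs 1: x=-4 → posterior Inverse-Gamma(25/2, 323/24)
obs 2: x=-3/4 → posterior Inverse-Gamma(13, 1367/96)
obs 3: x=-2 → posterior Inverse-Gamma(27/2, 1667/96)
obs 4: x=8 → posterior Inverse-Gamma(14, 4367/96)
obs 5: x=-6 → posterior Inverse-Gamma(29/2, 6395/96)
obs 6: x=0 → posterior Inverse-Gamma(15, 6407/96)

k = 3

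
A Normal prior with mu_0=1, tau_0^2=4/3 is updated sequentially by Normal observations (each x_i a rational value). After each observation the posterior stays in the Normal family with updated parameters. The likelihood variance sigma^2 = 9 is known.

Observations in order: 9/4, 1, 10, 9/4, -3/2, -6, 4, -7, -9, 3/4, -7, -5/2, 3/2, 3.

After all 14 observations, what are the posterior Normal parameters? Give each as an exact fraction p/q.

obs 1: x=9/4 → posterior Normal(36/31, 36/31)
obs 2: x=1 → posterior Normal(8/7, 36/35)
obs 3: x=10 → posterior Normal(80/39, 12/13)
obs 4: x=9/4 → posterior Normal(89/43, 36/43)
obs 5: x=-3/2 → posterior Normal(83/47, 36/47)
obs 6: x=-6 → posterior Normal(59/51, 12/17)
obs 7: x=4 → posterior Normal(15/11, 36/55)
obs 8: x=-7 → posterior Normal(47/59, 36/59)
obs 9: x=-9 → posterior Normal(11/63, 4/7)
obs 10: x=3/4 → posterior Normal(14/67, 36/67)
obs 11: x=-7 → posterior Normal(-14/71, 36/71)
obs 12: x=-5/2 → posterior Normal(-8/25, 12/25)
obs 13: x=3/2 → posterior Normal(-18/79, 36/79)
obs 14: x=3 → posterior Normal(-6/83, 36/83)

mu_0=-6/83, tau_0^2=36/83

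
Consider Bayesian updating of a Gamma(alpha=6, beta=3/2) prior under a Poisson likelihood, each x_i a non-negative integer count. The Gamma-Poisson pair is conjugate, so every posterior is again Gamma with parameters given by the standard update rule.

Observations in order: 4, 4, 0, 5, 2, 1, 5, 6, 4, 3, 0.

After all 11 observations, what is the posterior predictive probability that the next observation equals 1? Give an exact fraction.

obs 1: x=4 → posterior Gamma(10, 5/2)
obs 2: x=4 → posterior Gamma(14, 7/2)
obs 3: x=0 → posterior Gamma(14, 9/2)
obs 4: x=5 → posterior Gamma(19, 11/2)
obs 5: x=2 → posterior Gamma(21, 13/2)
obs 6: x=1 → posterior Gamma(22, 15/2)
obs 7: x=5 → posterior Gamma(27, 17/2)
obs 8: x=6 → posterior Gamma(33, 19/2)
obs 9: x=4 → posterior Gamma(37, 21/2)
obs 10: x=3 → posterior Gamma(40, 23/2)
obs 11: x=0 → posterior Gamma(40, 25/2)

6617444900424221398971269536559702828526496887207031250000/48519278097689642681155855396759336072749841943521979872827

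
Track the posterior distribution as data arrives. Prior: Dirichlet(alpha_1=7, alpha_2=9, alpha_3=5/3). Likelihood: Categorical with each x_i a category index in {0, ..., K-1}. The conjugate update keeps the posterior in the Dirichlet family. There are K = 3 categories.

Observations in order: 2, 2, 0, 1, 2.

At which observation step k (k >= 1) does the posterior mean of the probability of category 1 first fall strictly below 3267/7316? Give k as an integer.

obs 1: x=2 → posterior Dirichlet(7, 9, 8/3)
obs 2: x=2 → posterior Dirichlet(7, 9, 11/3)
obs 3: x=0 → posterior Dirichlet(8, 9, 11/3)
obs 4: x=1 → posterior Dirichlet(8, 10, 11/3)
obs 5: x=2 → posterior Dirichlet(8, 10, 14/3)

k = 3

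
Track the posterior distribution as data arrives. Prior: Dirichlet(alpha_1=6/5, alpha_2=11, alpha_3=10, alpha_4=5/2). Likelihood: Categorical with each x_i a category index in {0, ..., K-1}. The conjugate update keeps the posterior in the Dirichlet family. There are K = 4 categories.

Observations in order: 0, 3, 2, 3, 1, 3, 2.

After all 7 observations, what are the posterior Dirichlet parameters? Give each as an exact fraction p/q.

obs 1: x=0 → posterior Dirichlet(11/5, 11, 10, 5/2)
obs 2: x=3 → posterior Dirichlet(11/5, 11, 10, 7/2)
obs 3: x=2 → posterior Dirichlet(11/5, 11, 11, 7/2)
obs 4: x=3 → posterior Dirichlet(11/5, 11, 11, 9/2)
obs 5: x=1 → posterior Dirichlet(11/5, 12, 11, 9/2)
obs 6: x=3 → posterior Dirichlet(11/5, 12, 11, 11/2)
obs 7: x=2 → posterior Dirichlet(11/5, 12, 12, 11/2)

alpha_1=11/5, alpha_2=12, alpha_3=12, alpha_4=11/2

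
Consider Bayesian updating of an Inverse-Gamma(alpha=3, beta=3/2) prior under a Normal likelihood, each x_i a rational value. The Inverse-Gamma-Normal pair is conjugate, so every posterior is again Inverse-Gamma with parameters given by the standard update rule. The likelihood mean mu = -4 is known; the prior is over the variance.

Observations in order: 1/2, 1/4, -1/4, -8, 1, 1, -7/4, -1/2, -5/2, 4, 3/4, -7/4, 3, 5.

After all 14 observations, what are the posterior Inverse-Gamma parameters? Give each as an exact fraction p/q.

obs 1: x=1/2 → posterior Inverse-Gamma(7/2, 93/8)
obs 2: x=1/4 → posterior Inverse-Gamma(4, 661/32)
obs 3: x=-1/4 → posterior Inverse-Gamma(9/2, 443/16)
obs 4: x=-8 → posterior Inverse-Gamma(5, 571/16)
obs 5: x=1 → posterior Inverse-Gamma(11/2, 771/16)
obs 6: x=1 → posterior Inverse-Gamma(6, 971/16)
obs 7: x=-7/4 → posterior Inverse-Gamma(13/2, 2023/32)
obs 8: x=-1/2 → posterior Inverse-Gamma(7, 2219/32)
obs 9: x=-5/2 → posterior Inverse-Gamma(15/2, 2255/32)
obs 10: x=4 → posterior Inverse-Gamma(8, 3279/32)
obs 11: x=3/4 → posterior Inverse-Gamma(17/2, 455/4)
obs 12: x=-7/4 → posterior Inverse-Gamma(9, 3721/32)
obs 13: x=3 → posterior Inverse-Gamma(19/2, 4505/32)
obs 14: x=5 → posterior Inverse-Gamma(10, 5801/32)

alpha=10, beta=5801/32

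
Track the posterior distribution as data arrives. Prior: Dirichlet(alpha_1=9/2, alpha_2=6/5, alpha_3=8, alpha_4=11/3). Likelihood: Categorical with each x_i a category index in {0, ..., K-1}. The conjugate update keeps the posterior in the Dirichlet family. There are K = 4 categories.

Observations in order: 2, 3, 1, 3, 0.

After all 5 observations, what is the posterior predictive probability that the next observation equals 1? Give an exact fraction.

6/61

obs 1: x=2 → posterior Dirichlet(9/2, 6/5, 9, 11/3)
obs 2: x=3 → posterior Dirichlet(9/2, 6/5, 9, 14/3)
obs 3: x=1 → posterior Dirichlet(9/2, 11/5, 9, 14/3)
obs 4: x=3 → posterior Dirichlet(9/2, 11/5, 9, 17/3)
obs 5: x=0 → posterior Dirichlet(11/2, 11/5, 9, 17/3)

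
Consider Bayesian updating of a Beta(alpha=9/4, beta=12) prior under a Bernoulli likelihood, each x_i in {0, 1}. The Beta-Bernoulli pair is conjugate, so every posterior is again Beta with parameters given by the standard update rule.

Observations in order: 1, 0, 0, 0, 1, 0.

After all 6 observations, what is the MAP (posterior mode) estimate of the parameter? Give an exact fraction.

13/73

obs 1: x=1 → posterior Beta(13/4, 12)
obs 2: x=0 → posterior Beta(13/4, 13)
obs 3: x=0 → posterior Beta(13/4, 14)
obs 4: x=0 → posterior Beta(13/4, 15)
obs 5: x=1 → posterior Beta(17/4, 15)
obs 6: x=0 → posterior Beta(17/4, 16)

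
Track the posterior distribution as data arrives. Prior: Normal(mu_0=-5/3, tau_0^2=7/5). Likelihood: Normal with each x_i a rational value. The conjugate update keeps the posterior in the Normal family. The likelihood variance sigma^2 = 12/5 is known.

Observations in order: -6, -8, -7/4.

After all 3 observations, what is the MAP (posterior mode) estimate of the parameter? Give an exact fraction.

-521/132

obs 1: x=-6 → posterior Normal(-62/19, 84/95)
obs 2: x=-8 → posterior Normal(-59/13, 42/65)
obs 3: x=-7/4 → posterior Normal(-521/132, 28/55)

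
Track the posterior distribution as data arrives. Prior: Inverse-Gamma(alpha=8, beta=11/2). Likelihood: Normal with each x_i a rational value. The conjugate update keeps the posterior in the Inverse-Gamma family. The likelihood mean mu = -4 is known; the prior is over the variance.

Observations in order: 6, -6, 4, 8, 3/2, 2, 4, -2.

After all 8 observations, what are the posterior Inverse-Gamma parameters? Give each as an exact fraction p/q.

alpha=12, beta=1829/8

obs 1: x=6 → posterior Inverse-Gamma(17/2, 111/2)
obs 2: x=-6 → posterior Inverse-Gamma(9, 115/2)
obs 3: x=4 → posterior Inverse-Gamma(19/2, 179/2)
obs 4: x=8 → posterior Inverse-Gamma(10, 323/2)
obs 5: x=3/2 → posterior Inverse-Gamma(21/2, 1413/8)
obs 6: x=2 → posterior Inverse-Gamma(11, 1557/8)
obs 7: x=4 → posterior Inverse-Gamma(23/2, 1813/8)
obs 8: x=-2 → posterior Inverse-Gamma(12, 1829/8)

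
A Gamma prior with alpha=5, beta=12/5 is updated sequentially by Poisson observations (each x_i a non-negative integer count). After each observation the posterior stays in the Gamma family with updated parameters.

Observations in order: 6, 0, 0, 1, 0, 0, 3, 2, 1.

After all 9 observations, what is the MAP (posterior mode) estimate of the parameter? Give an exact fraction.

obs 1: x=6 → posterior Gamma(11, 17/5)
obs 2: x=0 → posterior Gamma(11, 22/5)
obs 3: x=0 → posterior Gamma(11, 27/5)
obs 4: x=1 → posterior Gamma(12, 32/5)
obs 5: x=0 → posterior Gamma(12, 37/5)
obs 6: x=0 → posterior Gamma(12, 42/5)
obs 7: x=3 → posterior Gamma(15, 47/5)
obs 8: x=2 → posterior Gamma(17, 52/5)
obs 9: x=1 → posterior Gamma(18, 57/5)

85/57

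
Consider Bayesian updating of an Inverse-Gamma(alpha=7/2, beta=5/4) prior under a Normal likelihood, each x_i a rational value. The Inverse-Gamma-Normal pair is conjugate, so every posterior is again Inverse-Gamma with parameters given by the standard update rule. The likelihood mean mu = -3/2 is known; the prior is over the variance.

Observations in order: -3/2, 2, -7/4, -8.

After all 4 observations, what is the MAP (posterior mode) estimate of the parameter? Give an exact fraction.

obs 1: x=-3/2 → posterior Inverse-Gamma(4, 5/4)
obs 2: x=2 → posterior Inverse-Gamma(9/2, 59/8)
obs 3: x=-7/4 → posterior Inverse-Gamma(5, 237/32)
obs 4: x=-8 → posterior Inverse-Gamma(11/2, 913/32)

913/208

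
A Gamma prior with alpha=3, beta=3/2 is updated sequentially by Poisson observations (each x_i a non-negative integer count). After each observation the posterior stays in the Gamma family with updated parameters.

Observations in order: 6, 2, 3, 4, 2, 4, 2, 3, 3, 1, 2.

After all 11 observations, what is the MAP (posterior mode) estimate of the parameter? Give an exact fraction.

68/25

obs 1: x=6 → posterior Gamma(9, 5/2)
obs 2: x=2 → posterior Gamma(11, 7/2)
obs 3: x=3 → posterior Gamma(14, 9/2)
obs 4: x=4 → posterior Gamma(18, 11/2)
obs 5: x=2 → posterior Gamma(20, 13/2)
obs 6: x=4 → posterior Gamma(24, 15/2)
obs 7: x=2 → posterior Gamma(26, 17/2)
obs 8: x=3 → posterior Gamma(29, 19/2)
obs 9: x=3 → posterior Gamma(32, 21/2)
obs 10: x=1 → posterior Gamma(33, 23/2)
obs 11: x=2 → posterior Gamma(35, 25/2)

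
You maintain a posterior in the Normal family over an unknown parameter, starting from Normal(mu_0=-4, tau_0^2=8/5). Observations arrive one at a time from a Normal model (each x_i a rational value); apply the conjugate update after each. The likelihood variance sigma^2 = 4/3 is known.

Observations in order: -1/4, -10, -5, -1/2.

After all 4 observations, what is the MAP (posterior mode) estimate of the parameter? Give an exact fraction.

-229/58

obs 1: x=-1/4 → posterior Normal(-43/22, 8/11)
obs 2: x=-10 → posterior Normal(-163/34, 8/17)
obs 3: x=-5 → posterior Normal(-223/46, 8/23)
obs 4: x=-1/2 → posterior Normal(-229/58, 8/29)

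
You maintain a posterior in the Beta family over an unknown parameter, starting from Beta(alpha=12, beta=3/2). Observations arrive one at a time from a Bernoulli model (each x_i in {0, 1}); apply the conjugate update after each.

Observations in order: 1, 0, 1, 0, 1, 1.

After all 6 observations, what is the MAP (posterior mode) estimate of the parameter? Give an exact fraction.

6/7

obs 1: x=1 → posterior Beta(13, 3/2)
obs 2: x=0 → posterior Beta(13, 5/2)
obs 3: x=1 → posterior Beta(14, 5/2)
obs 4: x=0 → posterior Beta(14, 7/2)
obs 5: x=1 → posterior Beta(15, 7/2)
obs 6: x=1 → posterior Beta(16, 7/2)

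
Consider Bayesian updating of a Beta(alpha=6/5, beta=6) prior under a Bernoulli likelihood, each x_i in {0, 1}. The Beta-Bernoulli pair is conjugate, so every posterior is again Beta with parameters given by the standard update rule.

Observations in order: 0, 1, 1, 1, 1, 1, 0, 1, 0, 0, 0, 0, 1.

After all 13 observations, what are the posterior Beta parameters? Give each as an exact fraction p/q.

alpha=41/5, beta=12

obs 1: x=0 → posterior Beta(6/5, 7)
obs 2: x=1 → posterior Beta(11/5, 7)
obs 3: x=1 → posterior Beta(16/5, 7)
obs 4: x=1 → posterior Beta(21/5, 7)
obs 5: x=1 → posterior Beta(26/5, 7)
obs 6: x=1 → posterior Beta(31/5, 7)
obs 7: x=0 → posterior Beta(31/5, 8)
obs 8: x=1 → posterior Beta(36/5, 8)
obs 9: x=0 → posterior Beta(36/5, 9)
obs 10: x=0 → posterior Beta(36/5, 10)
obs 11: x=0 → posterior Beta(36/5, 11)
obs 12: x=0 → posterior Beta(36/5, 12)
obs 13: x=1 → posterior Beta(41/5, 12)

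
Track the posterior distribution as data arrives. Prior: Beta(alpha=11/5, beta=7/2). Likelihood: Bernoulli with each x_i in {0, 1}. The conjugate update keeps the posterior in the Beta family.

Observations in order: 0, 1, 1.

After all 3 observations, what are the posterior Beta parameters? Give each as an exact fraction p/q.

alpha=21/5, beta=9/2

obs 1: x=0 → posterior Beta(11/5, 9/2)
obs 2: x=1 → posterior Beta(16/5, 9/2)
obs 3: x=1 → posterior Beta(21/5, 9/2)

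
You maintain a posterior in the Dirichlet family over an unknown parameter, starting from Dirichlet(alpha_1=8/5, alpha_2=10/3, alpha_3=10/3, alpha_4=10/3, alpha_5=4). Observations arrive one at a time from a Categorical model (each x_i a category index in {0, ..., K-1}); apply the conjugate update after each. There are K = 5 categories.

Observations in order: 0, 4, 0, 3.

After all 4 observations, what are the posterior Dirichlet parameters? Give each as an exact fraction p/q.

obs 1: x=0 → posterior Dirichlet(13/5, 10/3, 10/3, 10/3, 4)
obs 2: x=4 → posterior Dirichlet(13/5, 10/3, 10/3, 10/3, 5)
obs 3: x=0 → posterior Dirichlet(18/5, 10/3, 10/3, 10/3, 5)
obs 4: x=3 → posterior Dirichlet(18/5, 10/3, 10/3, 13/3, 5)

alpha_1=18/5, alpha_2=10/3, alpha_3=10/3, alpha_4=13/3, alpha_5=5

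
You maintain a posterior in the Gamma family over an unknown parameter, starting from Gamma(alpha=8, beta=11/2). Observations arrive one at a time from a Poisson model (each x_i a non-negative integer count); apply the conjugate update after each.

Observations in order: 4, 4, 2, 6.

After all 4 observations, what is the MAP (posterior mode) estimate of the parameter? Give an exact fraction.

obs 1: x=4 → posterior Gamma(12, 13/2)
obs 2: x=4 → posterior Gamma(16, 15/2)
obs 3: x=2 → posterior Gamma(18, 17/2)
obs 4: x=6 → posterior Gamma(24, 19/2)

46/19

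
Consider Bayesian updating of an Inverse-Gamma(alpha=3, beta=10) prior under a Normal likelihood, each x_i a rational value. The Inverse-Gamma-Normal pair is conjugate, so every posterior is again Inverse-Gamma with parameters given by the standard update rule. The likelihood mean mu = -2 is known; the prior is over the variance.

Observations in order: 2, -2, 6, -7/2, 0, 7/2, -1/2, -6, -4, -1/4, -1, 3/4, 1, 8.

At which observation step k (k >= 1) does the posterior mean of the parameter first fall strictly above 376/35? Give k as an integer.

obs 1: x=2 → posterior Inverse-Gamma(7/2, 18)
obs 2: x=-2 → posterior Inverse-Gamma(4, 18)
obs 3: x=6 → posterior Inverse-Gamma(9/2, 50)
obs 4: x=-7/2 → posterior Inverse-Gamma(5, 409/8)
obs 5: x=0 → posterior Inverse-Gamma(11/2, 425/8)
obs 6: x=7/2 → posterior Inverse-Gamma(6, 273/4)
obs 7: x=-1/2 → posterior Inverse-Gamma(13/2, 555/8)
obs 8: x=-6 → posterior Inverse-Gamma(7, 619/8)
obs 9: x=-4 → posterior Inverse-Gamma(15/2, 635/8)
obs 10: x=-1/4 → posterior Inverse-Gamma(8, 2589/32)
obs 11: x=-1 → posterior Inverse-Gamma(17/2, 2605/32)
obs 12: x=3/4 → posterior Inverse-Gamma(9, 1363/16)
obs 13: x=1 → posterior Inverse-Gamma(19/2, 1435/16)
obs 14: x=8 → posterior Inverse-Gamma(10, 2235/16)

k = 3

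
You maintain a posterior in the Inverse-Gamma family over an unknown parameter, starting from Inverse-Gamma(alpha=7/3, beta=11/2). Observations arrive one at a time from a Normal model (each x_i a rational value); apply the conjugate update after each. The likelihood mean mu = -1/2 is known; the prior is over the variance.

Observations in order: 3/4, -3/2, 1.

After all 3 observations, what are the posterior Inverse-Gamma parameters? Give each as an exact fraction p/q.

alpha=23/6, beta=253/32

obs 1: x=3/4 → posterior Inverse-Gamma(17/6, 201/32)
obs 2: x=-3/2 → posterior Inverse-Gamma(10/3, 217/32)
obs 3: x=1 → posterior Inverse-Gamma(23/6, 253/32)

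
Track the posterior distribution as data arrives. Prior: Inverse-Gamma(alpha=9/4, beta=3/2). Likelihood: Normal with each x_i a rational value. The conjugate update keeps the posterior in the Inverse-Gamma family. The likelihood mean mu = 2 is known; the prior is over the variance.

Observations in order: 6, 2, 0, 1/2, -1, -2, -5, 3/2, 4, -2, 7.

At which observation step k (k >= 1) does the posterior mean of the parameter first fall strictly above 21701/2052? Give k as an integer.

k = 11

obs 1: x=6 → posterior Inverse-Gamma(11/4, 19/2)
obs 2: x=2 → posterior Inverse-Gamma(13/4, 19/2)
obs 3: x=0 → posterior Inverse-Gamma(15/4, 23/2)
obs 4: x=1/2 → posterior Inverse-Gamma(17/4, 101/8)
obs 5: x=-1 → posterior Inverse-Gamma(19/4, 137/8)
obs 6: x=-2 → posterior Inverse-Gamma(21/4, 201/8)
obs 7: x=-5 → posterior Inverse-Gamma(23/4, 397/8)
obs 8: x=3/2 → posterior Inverse-Gamma(25/4, 199/4)
obs 9: x=4 → posterior Inverse-Gamma(27/4, 207/4)
obs 10: x=-2 → posterior Inverse-Gamma(29/4, 239/4)
obs 11: x=7 → posterior Inverse-Gamma(31/4, 289/4)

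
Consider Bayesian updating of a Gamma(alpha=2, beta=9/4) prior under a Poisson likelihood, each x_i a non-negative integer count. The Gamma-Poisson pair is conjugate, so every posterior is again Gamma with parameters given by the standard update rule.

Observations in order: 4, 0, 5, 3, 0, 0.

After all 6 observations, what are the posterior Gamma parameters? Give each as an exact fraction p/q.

alpha=14, beta=33/4

obs 1: x=4 → posterior Gamma(6, 13/4)
obs 2: x=0 → posterior Gamma(6, 17/4)
obs 3: x=5 → posterior Gamma(11, 21/4)
obs 4: x=3 → posterior Gamma(14, 25/4)
obs 5: x=0 → posterior Gamma(14, 29/4)
obs 6: x=0 → posterior Gamma(14, 33/4)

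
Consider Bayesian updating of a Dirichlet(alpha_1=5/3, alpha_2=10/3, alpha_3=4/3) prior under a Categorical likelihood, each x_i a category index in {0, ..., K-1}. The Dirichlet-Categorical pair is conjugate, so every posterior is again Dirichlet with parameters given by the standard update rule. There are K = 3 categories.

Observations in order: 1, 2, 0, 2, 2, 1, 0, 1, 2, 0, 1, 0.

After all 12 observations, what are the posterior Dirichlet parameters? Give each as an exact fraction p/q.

obs 1: x=1 → posterior Dirichlet(5/3, 13/3, 4/3)
obs 2: x=2 → posterior Dirichlet(5/3, 13/3, 7/3)
obs 3: x=0 → posterior Dirichlet(8/3, 13/3, 7/3)
obs 4: x=2 → posterior Dirichlet(8/3, 13/3, 10/3)
obs 5: x=2 → posterior Dirichlet(8/3, 13/3, 13/3)
obs 6: x=1 → posterior Dirichlet(8/3, 16/3, 13/3)
obs 7: x=0 → posterior Dirichlet(11/3, 16/3, 13/3)
obs 8: x=1 → posterior Dirichlet(11/3, 19/3, 13/3)
obs 9: x=2 → posterior Dirichlet(11/3, 19/3, 16/3)
obs 10: x=0 → posterior Dirichlet(14/3, 19/3, 16/3)
obs 11: x=1 → posterior Dirichlet(14/3, 22/3, 16/3)
obs 12: x=0 → posterior Dirichlet(17/3, 22/3, 16/3)

alpha_1=17/3, alpha_2=22/3, alpha_3=16/3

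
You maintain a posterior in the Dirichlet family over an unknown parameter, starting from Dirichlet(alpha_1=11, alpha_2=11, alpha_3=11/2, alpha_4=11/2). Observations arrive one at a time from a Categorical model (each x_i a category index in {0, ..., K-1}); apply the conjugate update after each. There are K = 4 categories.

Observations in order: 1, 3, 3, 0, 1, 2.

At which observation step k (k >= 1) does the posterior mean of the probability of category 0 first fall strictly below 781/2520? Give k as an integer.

k = 3

obs 1: x=1 → posterior Dirichlet(11, 12, 11/2, 11/2)
obs 2: x=3 → posterior Dirichlet(11, 12, 11/2, 13/2)
obs 3: x=3 → posterior Dirichlet(11, 12, 11/2, 15/2)
obs 4: x=0 → posterior Dirichlet(12, 12, 11/2, 15/2)
obs 5: x=1 → posterior Dirichlet(12, 13, 11/2, 15/2)
obs 6: x=2 → posterior Dirichlet(12, 13, 13/2, 15/2)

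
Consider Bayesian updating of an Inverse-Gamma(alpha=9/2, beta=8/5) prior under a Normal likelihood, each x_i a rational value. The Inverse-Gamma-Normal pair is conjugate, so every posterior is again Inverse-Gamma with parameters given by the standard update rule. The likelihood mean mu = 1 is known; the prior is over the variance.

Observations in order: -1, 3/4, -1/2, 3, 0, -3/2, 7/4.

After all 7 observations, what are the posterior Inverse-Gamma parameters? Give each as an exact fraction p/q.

alpha=8, beta=853/80

obs 1: x=-1 → posterior Inverse-Gamma(5, 18/5)
obs 2: x=3/4 → posterior Inverse-Gamma(11/2, 581/160)
obs 3: x=-1/2 → posterior Inverse-Gamma(6, 761/160)
obs 4: x=3 → posterior Inverse-Gamma(13/2, 1081/160)
obs 5: x=0 → posterior Inverse-Gamma(7, 1161/160)
obs 6: x=-3/2 → posterior Inverse-Gamma(15/2, 1661/160)
obs 7: x=7/4 → posterior Inverse-Gamma(8, 853/80)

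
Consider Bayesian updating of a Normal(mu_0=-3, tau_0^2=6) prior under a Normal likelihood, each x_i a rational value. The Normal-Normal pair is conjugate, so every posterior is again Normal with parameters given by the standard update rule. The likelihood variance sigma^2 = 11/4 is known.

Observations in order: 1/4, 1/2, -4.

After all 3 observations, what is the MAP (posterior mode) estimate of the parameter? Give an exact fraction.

obs 1: x=1/4 → posterior Normal(-27/35, 66/35)
obs 2: x=1/2 → posterior Normal(-15/59, 66/59)
obs 3: x=-4 → posterior Normal(-111/83, 66/83)

-111/83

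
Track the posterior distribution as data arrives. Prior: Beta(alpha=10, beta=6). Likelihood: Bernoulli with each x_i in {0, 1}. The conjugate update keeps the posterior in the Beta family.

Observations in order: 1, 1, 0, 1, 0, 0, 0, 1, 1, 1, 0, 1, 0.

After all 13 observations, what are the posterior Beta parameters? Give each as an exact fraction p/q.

alpha=17, beta=12

obs 1: x=1 → posterior Beta(11, 6)
obs 2: x=1 → posterior Beta(12, 6)
obs 3: x=0 → posterior Beta(12, 7)
obs 4: x=1 → posterior Beta(13, 7)
obs 5: x=0 → posterior Beta(13, 8)
obs 6: x=0 → posterior Beta(13, 9)
obs 7: x=0 → posterior Beta(13, 10)
obs 8: x=1 → posterior Beta(14, 10)
obs 9: x=1 → posterior Beta(15, 10)
obs 10: x=1 → posterior Beta(16, 10)
obs 11: x=0 → posterior Beta(16, 11)
obs 12: x=1 → posterior Beta(17, 11)
obs 13: x=0 → posterior Beta(17, 12)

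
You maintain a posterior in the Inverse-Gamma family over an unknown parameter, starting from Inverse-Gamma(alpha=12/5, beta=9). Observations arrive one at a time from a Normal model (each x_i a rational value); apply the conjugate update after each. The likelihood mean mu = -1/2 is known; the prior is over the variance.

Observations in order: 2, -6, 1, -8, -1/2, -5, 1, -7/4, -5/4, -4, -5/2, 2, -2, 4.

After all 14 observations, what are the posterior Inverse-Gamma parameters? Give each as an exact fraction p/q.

obs 1: x=2 → posterior Inverse-Gamma(29/10, 97/8)
obs 2: x=-6 → posterior Inverse-Gamma(17/5, 109/4)
obs 3: x=1 → posterior Inverse-Gamma(39/10, 227/8)
obs 4: x=-8 → posterior Inverse-Gamma(22/5, 113/2)
obs 5: x=-1/2 → posterior Inverse-Gamma(49/10, 113/2)
obs 6: x=-5 → posterior Inverse-Gamma(27/5, 533/8)
obs 7: x=1 → posterior Inverse-Gamma(59/10, 271/4)
obs 8: x=-7/4 → posterior Inverse-Gamma(32/5, 2193/32)
obs 9: x=-5/4 → posterior Inverse-Gamma(69/10, 1101/16)
obs 10: x=-4 → posterior Inverse-Gamma(37/5, 1199/16)
obs 11: x=-5/2 → posterior Inverse-Gamma(79/10, 1231/16)
obs 12: x=2 → posterior Inverse-Gamma(42/5, 1281/16)
obs 13: x=-2 → posterior Inverse-Gamma(89/10, 1299/16)
obs 14: x=4 → posterior Inverse-Gamma(47/5, 1461/16)

alpha=47/5, beta=1461/16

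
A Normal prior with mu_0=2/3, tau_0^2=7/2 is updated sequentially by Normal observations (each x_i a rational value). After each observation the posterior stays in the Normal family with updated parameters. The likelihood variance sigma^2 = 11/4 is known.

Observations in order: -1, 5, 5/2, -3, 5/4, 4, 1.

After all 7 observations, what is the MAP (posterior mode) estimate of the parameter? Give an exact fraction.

obs 1: x=-1 → posterior Normal(-4/15, 77/50)
obs 2: x=5 → posterior Normal(190/117, 77/78)
obs 3: x=5/2 → posterior Normal(295/159, 77/106)
obs 4: x=-3 → posterior Normal(169/201, 77/134)
obs 5: x=5/4 → posterior Normal(443/486, 77/162)
obs 6: x=4 → posterior Normal(41/30, 77/190)
obs 7: x=1 → posterior Normal(863/654, 77/218)

863/654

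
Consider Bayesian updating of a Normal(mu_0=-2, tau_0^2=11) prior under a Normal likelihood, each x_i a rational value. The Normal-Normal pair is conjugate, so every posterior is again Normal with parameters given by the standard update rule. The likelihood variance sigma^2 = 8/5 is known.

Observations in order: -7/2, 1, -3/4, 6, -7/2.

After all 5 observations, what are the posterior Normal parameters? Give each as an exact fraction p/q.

obs 1: x=-7/2 → posterior Normal(-139/42, 88/63)
obs 2: x=1 → posterior Normal(-307/236, 44/59)
obs 3: x=-3/4 → posterior Normal(-779/692, 88/173)
obs 4: x=6 → posterior Normal(541/912, 22/57)
obs 5: x=-7/2 → posterior Normal(-229/1132, 88/283)

mu_0=-229/1132, tau_0^2=88/283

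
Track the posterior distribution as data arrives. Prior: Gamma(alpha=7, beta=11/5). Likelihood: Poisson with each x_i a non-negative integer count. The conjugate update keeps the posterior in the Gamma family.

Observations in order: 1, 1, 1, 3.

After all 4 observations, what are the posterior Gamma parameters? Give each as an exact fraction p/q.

obs 1: x=1 → posterior Gamma(8, 16/5)
obs 2: x=1 → posterior Gamma(9, 21/5)
obs 3: x=1 → posterior Gamma(10, 26/5)
obs 4: x=3 → posterior Gamma(13, 31/5)

alpha=13, beta=31/5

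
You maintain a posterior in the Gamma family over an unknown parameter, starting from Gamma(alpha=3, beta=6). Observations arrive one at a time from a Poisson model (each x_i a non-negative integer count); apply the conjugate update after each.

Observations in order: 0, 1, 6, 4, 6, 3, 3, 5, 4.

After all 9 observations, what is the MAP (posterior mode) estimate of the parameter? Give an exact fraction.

obs 1: x=0 → posterior Gamma(3, 7)
obs 2: x=1 → posterior Gamma(4, 8)
obs 3: x=6 → posterior Gamma(10, 9)
obs 4: x=4 → posterior Gamma(14, 10)
obs 5: x=6 → posterior Gamma(20, 11)
obs 6: x=3 → posterior Gamma(23, 12)
obs 7: x=3 → posterior Gamma(26, 13)
obs 8: x=5 → posterior Gamma(31, 14)
obs 9: x=4 → posterior Gamma(35, 15)

34/15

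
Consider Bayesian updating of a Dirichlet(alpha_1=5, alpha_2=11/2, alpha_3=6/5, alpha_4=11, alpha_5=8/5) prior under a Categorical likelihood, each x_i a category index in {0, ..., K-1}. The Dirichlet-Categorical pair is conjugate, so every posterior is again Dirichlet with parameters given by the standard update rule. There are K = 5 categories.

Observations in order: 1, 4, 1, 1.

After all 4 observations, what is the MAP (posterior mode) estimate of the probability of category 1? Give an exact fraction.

75/233

obs 1: x=1 → posterior Dirichlet(5, 13/2, 6/5, 11, 8/5)
obs 2: x=4 → posterior Dirichlet(5, 13/2, 6/5, 11, 13/5)
obs 3: x=1 → posterior Dirichlet(5, 15/2, 6/5, 11, 13/5)
obs 4: x=1 → posterior Dirichlet(5, 17/2, 6/5, 11, 13/5)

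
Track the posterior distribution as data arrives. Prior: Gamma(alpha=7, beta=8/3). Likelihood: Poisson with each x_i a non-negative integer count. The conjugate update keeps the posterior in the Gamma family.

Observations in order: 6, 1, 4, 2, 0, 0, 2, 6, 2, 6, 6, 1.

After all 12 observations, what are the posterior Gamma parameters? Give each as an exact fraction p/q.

alpha=43, beta=44/3

obs 1: x=6 → posterior Gamma(13, 11/3)
obs 2: x=1 → posterior Gamma(14, 14/3)
obs 3: x=4 → posterior Gamma(18, 17/3)
obs 4: x=2 → posterior Gamma(20, 20/3)
obs 5: x=0 → posterior Gamma(20, 23/3)
obs 6: x=0 → posterior Gamma(20, 26/3)
obs 7: x=2 → posterior Gamma(22, 29/3)
obs 8: x=6 → posterior Gamma(28, 32/3)
obs 9: x=2 → posterior Gamma(30, 35/3)
obs 10: x=6 → posterior Gamma(36, 38/3)
obs 11: x=6 → posterior Gamma(42, 41/3)
obs 12: x=1 → posterior Gamma(43, 44/3)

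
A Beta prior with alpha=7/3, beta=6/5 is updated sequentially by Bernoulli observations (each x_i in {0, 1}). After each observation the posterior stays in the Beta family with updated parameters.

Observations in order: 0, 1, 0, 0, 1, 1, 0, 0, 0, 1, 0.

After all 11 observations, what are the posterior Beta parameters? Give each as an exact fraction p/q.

alpha=19/3, beta=41/5

obs 1: x=0 → posterior Beta(7/3, 11/5)
obs 2: x=1 → posterior Beta(10/3, 11/5)
obs 3: x=0 → posterior Beta(10/3, 16/5)
obs 4: x=0 → posterior Beta(10/3, 21/5)
obs 5: x=1 → posterior Beta(13/3, 21/5)
obs 6: x=1 → posterior Beta(16/3, 21/5)
obs 7: x=0 → posterior Beta(16/3, 26/5)
obs 8: x=0 → posterior Beta(16/3, 31/5)
obs 9: x=0 → posterior Beta(16/3, 36/5)
obs 10: x=1 → posterior Beta(19/3, 36/5)
obs 11: x=0 → posterior Beta(19/3, 41/5)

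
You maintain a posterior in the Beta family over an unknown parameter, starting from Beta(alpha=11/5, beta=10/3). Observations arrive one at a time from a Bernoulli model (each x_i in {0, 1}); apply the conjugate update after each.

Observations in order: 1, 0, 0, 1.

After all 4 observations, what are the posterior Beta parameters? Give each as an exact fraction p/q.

alpha=21/5, beta=16/3

obs 1: x=1 → posterior Beta(16/5, 10/3)
obs 2: x=0 → posterior Beta(16/5, 13/3)
obs 3: x=0 → posterior Beta(16/5, 16/3)
obs 4: x=1 → posterior Beta(21/5, 16/3)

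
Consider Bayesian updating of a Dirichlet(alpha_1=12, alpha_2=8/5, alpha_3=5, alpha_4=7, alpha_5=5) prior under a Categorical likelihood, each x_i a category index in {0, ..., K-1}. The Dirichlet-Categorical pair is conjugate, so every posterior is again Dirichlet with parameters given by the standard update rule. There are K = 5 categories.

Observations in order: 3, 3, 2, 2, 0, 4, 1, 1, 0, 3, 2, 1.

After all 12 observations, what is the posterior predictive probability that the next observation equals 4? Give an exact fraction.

obs 1: x=3 → posterior Dirichlet(12, 8/5, 5, 8, 5)
obs 2: x=3 → posterior Dirichlet(12, 8/5, 5, 9, 5)
obs 3: x=2 → posterior Dirichlet(12, 8/5, 6, 9, 5)
obs 4: x=2 → posterior Dirichlet(12, 8/5, 7, 9, 5)
obs 5: x=0 → posterior Dirichlet(13, 8/5, 7, 9, 5)
obs 6: x=4 → posterior Dirichlet(13, 8/5, 7, 9, 6)
obs 7: x=1 → posterior Dirichlet(13, 13/5, 7, 9, 6)
obs 8: x=1 → posterior Dirichlet(13, 18/5, 7, 9, 6)
obs 9: x=0 → posterior Dirichlet(14, 18/5, 7, 9, 6)
obs 10: x=3 → posterior Dirichlet(14, 18/5, 7, 10, 6)
obs 11: x=2 → posterior Dirichlet(14, 18/5, 8, 10, 6)
obs 12: x=1 → posterior Dirichlet(14, 23/5, 8, 10, 6)

10/71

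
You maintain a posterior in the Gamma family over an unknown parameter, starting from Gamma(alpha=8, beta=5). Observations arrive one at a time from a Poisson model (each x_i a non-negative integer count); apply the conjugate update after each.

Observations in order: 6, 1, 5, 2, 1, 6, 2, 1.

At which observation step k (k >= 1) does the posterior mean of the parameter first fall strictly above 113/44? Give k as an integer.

obs 1: x=6 → posterior Gamma(14, 6)
obs 2: x=1 → posterior Gamma(15, 7)
obs 3: x=5 → posterior Gamma(20, 8)
obs 4: x=2 → posterior Gamma(22, 9)
obs 5: x=1 → posterior Gamma(23, 10)
obs 6: x=6 → posterior Gamma(29, 11)
obs 7: x=2 → posterior Gamma(31, 12)
obs 8: x=1 → posterior Gamma(32, 13)

k = 6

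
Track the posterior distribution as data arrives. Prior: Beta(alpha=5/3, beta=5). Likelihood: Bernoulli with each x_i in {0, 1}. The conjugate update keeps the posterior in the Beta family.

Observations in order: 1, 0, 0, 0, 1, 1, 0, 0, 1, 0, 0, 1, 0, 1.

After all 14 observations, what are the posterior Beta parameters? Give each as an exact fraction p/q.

obs 1: x=1 → posterior Beta(8/3, 5)
obs 2: x=0 → posterior Beta(8/3, 6)
obs 3: x=0 → posterior Beta(8/3, 7)
obs 4: x=0 → posterior Beta(8/3, 8)
obs 5: x=1 → posterior Beta(11/3, 8)
obs 6: x=1 → posterior Beta(14/3, 8)
obs 7: x=0 → posterior Beta(14/3, 9)
obs 8: x=0 → posterior Beta(14/3, 10)
obs 9: x=1 → posterior Beta(17/3, 10)
obs 10: x=0 → posterior Beta(17/3, 11)
obs 11: x=0 → posterior Beta(17/3, 12)
obs 12: x=1 → posterior Beta(20/3, 12)
obs 13: x=0 → posterior Beta(20/3, 13)
obs 14: x=1 → posterior Beta(23/3, 13)

alpha=23/3, beta=13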